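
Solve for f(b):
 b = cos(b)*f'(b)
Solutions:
 f(b) = C1 + Integral(b/cos(b), b)


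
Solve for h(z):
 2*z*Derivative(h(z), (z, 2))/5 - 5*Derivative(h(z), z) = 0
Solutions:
 h(z) = C1 + C2*z^(27/2)


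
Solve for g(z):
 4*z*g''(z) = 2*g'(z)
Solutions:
 g(z) = C1 + C2*z^(3/2)


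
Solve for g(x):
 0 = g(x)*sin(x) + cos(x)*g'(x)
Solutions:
 g(x) = C1*cos(x)


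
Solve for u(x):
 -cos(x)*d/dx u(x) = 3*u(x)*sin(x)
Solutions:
 u(x) = C1*cos(x)^3


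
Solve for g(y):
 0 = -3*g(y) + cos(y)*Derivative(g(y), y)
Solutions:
 g(y) = C1*(sin(y) + 1)^(3/2)/(sin(y) - 1)^(3/2)


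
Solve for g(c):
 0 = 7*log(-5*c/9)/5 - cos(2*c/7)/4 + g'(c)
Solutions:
 g(c) = C1 - 7*c*log(-c)/5 - 7*c*log(5)/5 + 7*c/5 + 14*c*log(3)/5 + 7*sin(2*c/7)/8


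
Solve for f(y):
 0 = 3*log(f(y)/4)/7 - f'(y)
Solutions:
 7*Integral(1/(-log(_y) + 2*log(2)), (_y, f(y)))/3 = C1 - y


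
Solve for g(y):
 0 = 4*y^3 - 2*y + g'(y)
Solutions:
 g(y) = C1 - y^4 + y^2


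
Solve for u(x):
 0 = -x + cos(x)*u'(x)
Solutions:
 u(x) = C1 + Integral(x/cos(x), x)


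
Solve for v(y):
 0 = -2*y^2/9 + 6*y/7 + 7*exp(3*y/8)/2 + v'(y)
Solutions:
 v(y) = C1 + 2*y^3/27 - 3*y^2/7 - 28*exp(3*y/8)/3


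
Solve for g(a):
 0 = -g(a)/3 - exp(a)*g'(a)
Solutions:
 g(a) = C1*exp(exp(-a)/3)


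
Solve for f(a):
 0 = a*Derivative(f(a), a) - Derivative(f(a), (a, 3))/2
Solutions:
 f(a) = C1 + Integral(C2*airyai(2^(1/3)*a) + C3*airybi(2^(1/3)*a), a)


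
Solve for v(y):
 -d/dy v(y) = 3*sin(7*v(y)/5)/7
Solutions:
 3*y/7 + 5*log(cos(7*v(y)/5) - 1)/14 - 5*log(cos(7*v(y)/5) + 1)/14 = C1


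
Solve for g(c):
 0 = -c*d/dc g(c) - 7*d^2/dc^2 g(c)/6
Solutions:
 g(c) = C1 + C2*erf(sqrt(21)*c/7)


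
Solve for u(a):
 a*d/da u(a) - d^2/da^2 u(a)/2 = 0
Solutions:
 u(a) = C1 + C2*erfi(a)


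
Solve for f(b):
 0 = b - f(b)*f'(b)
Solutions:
 f(b) = -sqrt(C1 + b^2)
 f(b) = sqrt(C1 + b^2)


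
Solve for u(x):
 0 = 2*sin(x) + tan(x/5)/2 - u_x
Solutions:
 u(x) = C1 - 5*log(cos(x/5))/2 - 2*cos(x)


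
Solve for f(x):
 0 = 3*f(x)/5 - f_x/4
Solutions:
 f(x) = C1*exp(12*x/5)


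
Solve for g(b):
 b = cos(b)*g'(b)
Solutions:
 g(b) = C1 + Integral(b/cos(b), b)


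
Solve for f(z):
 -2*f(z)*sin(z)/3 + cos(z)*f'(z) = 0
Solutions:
 f(z) = C1/cos(z)^(2/3)


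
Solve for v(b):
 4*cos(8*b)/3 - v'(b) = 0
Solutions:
 v(b) = C1 + sin(8*b)/6


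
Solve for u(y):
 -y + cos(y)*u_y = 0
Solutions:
 u(y) = C1 + Integral(y/cos(y), y)


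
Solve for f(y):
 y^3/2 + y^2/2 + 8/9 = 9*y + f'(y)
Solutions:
 f(y) = C1 + y^4/8 + y^3/6 - 9*y^2/2 + 8*y/9


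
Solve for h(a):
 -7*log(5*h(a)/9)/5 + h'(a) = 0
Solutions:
 5*Integral(1/(-log(_y) - log(5) + 2*log(3)), (_y, h(a)))/7 = C1 - a


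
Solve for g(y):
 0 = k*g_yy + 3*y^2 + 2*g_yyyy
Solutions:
 g(y) = C1 + C2*y + C3*exp(-sqrt(2)*y*sqrt(-k)/2) + C4*exp(sqrt(2)*y*sqrt(-k)/2) - y^4/(4*k) + 6*y^2/k^2


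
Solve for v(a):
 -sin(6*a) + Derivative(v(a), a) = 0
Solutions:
 v(a) = C1 - cos(6*a)/6


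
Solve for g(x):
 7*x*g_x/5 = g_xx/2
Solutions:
 g(x) = C1 + C2*erfi(sqrt(35)*x/5)


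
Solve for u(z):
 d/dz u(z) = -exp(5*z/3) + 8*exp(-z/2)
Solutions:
 u(z) = C1 - 3*exp(5*z/3)/5 - 16*exp(-z/2)


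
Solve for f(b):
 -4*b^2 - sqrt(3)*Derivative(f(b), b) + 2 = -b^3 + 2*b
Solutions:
 f(b) = C1 + sqrt(3)*b^4/12 - 4*sqrt(3)*b^3/9 - sqrt(3)*b^2/3 + 2*sqrt(3)*b/3


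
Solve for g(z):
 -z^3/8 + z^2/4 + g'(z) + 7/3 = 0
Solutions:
 g(z) = C1 + z^4/32 - z^3/12 - 7*z/3


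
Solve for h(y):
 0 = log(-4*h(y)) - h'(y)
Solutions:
 -Integral(1/(log(-_y) + 2*log(2)), (_y, h(y))) = C1 - y


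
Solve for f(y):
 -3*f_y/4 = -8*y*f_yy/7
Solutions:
 f(y) = C1 + C2*y^(53/32)


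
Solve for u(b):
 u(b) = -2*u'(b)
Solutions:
 u(b) = C1*exp(-b/2)


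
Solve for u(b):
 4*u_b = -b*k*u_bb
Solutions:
 u(b) = C1 + b^(((re(k) - 4)*re(k) + im(k)^2)/(re(k)^2 + im(k)^2))*(C2*sin(4*log(b)*Abs(im(k))/(re(k)^2 + im(k)^2)) + C3*cos(4*log(b)*im(k)/(re(k)^2 + im(k)^2)))


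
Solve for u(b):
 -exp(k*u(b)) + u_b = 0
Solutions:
 u(b) = Piecewise((log(-1/(C1*k + b*k))/k, Ne(k, 0)), (nan, True))
 u(b) = Piecewise((C1 + b, Eq(k, 0)), (nan, True))


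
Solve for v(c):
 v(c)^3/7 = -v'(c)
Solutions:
 v(c) = -sqrt(14)*sqrt(-1/(C1 - c))/2
 v(c) = sqrt(14)*sqrt(-1/(C1 - c))/2


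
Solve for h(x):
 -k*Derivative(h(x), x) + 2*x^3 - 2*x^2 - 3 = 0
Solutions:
 h(x) = C1 + x^4/(2*k) - 2*x^3/(3*k) - 3*x/k


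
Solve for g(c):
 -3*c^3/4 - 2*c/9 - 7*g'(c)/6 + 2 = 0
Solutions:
 g(c) = C1 - 9*c^4/56 - 2*c^2/21 + 12*c/7


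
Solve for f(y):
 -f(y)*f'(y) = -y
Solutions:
 f(y) = -sqrt(C1 + y^2)
 f(y) = sqrt(C1 + y^2)


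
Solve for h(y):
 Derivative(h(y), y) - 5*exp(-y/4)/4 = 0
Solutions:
 h(y) = C1 - 5*exp(-y/4)


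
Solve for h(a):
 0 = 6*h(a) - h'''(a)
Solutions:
 h(a) = C3*exp(6^(1/3)*a) + (C1*sin(2^(1/3)*3^(5/6)*a/2) + C2*cos(2^(1/3)*3^(5/6)*a/2))*exp(-6^(1/3)*a/2)


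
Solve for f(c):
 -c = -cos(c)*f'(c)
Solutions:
 f(c) = C1 + Integral(c/cos(c), c)


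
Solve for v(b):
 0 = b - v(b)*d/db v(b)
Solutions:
 v(b) = -sqrt(C1 + b^2)
 v(b) = sqrt(C1 + b^2)


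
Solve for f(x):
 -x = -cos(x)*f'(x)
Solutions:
 f(x) = C1 + Integral(x/cos(x), x)


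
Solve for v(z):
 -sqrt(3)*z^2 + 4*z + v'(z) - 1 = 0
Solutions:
 v(z) = C1 + sqrt(3)*z^3/3 - 2*z^2 + z


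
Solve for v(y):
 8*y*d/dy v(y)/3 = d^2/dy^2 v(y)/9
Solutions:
 v(y) = C1 + C2*erfi(2*sqrt(3)*y)


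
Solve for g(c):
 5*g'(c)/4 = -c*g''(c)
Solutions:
 g(c) = C1 + C2/c^(1/4)


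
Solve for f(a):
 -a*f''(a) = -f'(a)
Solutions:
 f(a) = C1 + C2*a^2


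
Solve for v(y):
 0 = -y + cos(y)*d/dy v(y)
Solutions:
 v(y) = C1 + Integral(y/cos(y), y)


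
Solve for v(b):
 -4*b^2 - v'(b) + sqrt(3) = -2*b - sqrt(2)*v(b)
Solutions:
 v(b) = C1*exp(sqrt(2)*b) + 2*sqrt(2)*b^2 - sqrt(2)*b + 4*b - sqrt(6)/2 - 1 + 2*sqrt(2)


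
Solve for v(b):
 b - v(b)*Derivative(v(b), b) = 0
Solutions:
 v(b) = -sqrt(C1 + b^2)
 v(b) = sqrt(C1 + b^2)


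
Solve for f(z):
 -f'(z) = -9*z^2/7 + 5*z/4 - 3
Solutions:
 f(z) = C1 + 3*z^3/7 - 5*z^2/8 + 3*z


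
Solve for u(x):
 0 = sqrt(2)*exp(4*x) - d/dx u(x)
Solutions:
 u(x) = C1 + sqrt(2)*exp(4*x)/4


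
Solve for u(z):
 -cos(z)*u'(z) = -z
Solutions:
 u(z) = C1 + Integral(z/cos(z), z)


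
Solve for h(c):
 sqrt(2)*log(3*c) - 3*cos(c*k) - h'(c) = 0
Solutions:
 h(c) = C1 + sqrt(2)*c*(log(c) - 1) + sqrt(2)*c*log(3) - 3*Piecewise((sin(c*k)/k, Ne(k, 0)), (c, True))


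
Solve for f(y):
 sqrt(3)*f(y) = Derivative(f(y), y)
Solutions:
 f(y) = C1*exp(sqrt(3)*y)


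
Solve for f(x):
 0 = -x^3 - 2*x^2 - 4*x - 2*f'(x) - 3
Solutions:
 f(x) = C1 - x^4/8 - x^3/3 - x^2 - 3*x/2


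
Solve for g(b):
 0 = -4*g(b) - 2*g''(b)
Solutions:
 g(b) = C1*sin(sqrt(2)*b) + C2*cos(sqrt(2)*b)


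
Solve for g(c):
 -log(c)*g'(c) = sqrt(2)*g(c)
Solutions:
 g(c) = C1*exp(-sqrt(2)*li(c))


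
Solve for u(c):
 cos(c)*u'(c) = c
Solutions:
 u(c) = C1 + Integral(c/cos(c), c)


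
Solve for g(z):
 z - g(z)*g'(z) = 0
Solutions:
 g(z) = -sqrt(C1 + z^2)
 g(z) = sqrt(C1 + z^2)


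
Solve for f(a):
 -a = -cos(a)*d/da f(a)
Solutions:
 f(a) = C1 + Integral(a/cos(a), a)


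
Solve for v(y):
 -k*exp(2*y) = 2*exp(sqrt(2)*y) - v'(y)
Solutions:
 v(y) = C1 + k*exp(2*y)/2 + sqrt(2)*exp(sqrt(2)*y)


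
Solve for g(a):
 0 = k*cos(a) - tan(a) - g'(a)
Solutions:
 g(a) = C1 + k*sin(a) + log(cos(a))


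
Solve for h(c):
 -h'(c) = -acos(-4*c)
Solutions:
 h(c) = C1 + c*acos(-4*c) + sqrt(1 - 16*c^2)/4


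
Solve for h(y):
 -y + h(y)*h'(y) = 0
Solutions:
 h(y) = -sqrt(C1 + y^2)
 h(y) = sqrt(C1 + y^2)


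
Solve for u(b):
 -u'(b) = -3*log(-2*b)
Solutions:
 u(b) = C1 + 3*b*log(-b) + 3*b*(-1 + log(2))


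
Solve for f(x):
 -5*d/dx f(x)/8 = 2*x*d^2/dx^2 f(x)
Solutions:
 f(x) = C1 + C2*x^(11/16)


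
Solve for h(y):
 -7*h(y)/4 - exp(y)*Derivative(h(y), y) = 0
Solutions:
 h(y) = C1*exp(7*exp(-y)/4)


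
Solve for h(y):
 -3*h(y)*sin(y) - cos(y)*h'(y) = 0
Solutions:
 h(y) = C1*cos(y)^3


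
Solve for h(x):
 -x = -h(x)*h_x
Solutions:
 h(x) = -sqrt(C1 + x^2)
 h(x) = sqrt(C1 + x^2)


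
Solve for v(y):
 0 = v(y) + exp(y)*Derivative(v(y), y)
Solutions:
 v(y) = C1*exp(exp(-y))


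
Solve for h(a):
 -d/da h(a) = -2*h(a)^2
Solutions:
 h(a) = -1/(C1 + 2*a)


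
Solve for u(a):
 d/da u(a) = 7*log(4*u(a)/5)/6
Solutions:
 -6*Integral(1/(log(_y) - log(5) + 2*log(2)), (_y, u(a)))/7 = C1 - a


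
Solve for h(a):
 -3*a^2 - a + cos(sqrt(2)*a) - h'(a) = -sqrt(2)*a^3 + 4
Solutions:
 h(a) = C1 + sqrt(2)*a^4/4 - a^3 - a^2/2 - 4*a + sqrt(2)*sin(sqrt(2)*a)/2


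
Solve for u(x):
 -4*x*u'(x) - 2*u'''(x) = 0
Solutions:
 u(x) = C1 + Integral(C2*airyai(-2^(1/3)*x) + C3*airybi(-2^(1/3)*x), x)


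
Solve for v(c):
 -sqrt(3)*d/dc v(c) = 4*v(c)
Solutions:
 v(c) = C1*exp(-4*sqrt(3)*c/3)


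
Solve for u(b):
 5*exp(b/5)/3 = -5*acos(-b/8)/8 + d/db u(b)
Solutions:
 u(b) = C1 + 5*b*acos(-b/8)/8 + 5*sqrt(64 - b^2)/8 + 25*exp(b/5)/3


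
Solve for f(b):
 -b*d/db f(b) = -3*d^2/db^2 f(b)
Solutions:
 f(b) = C1 + C2*erfi(sqrt(6)*b/6)


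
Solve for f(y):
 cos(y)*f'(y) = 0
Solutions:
 f(y) = C1


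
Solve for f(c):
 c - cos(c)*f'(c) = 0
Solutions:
 f(c) = C1 + Integral(c/cos(c), c)


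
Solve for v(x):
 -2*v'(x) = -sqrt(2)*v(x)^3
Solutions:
 v(x) = -sqrt(-1/(C1 + sqrt(2)*x))
 v(x) = sqrt(-1/(C1 + sqrt(2)*x))


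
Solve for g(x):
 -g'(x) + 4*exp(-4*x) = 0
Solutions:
 g(x) = C1 - exp(-4*x)


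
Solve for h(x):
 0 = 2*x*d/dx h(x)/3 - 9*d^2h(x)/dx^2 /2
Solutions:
 h(x) = C1 + C2*erfi(sqrt(6)*x/9)


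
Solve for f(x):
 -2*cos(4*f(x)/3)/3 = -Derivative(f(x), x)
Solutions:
 -2*x/3 - 3*log(sin(4*f(x)/3) - 1)/8 + 3*log(sin(4*f(x)/3) + 1)/8 = C1


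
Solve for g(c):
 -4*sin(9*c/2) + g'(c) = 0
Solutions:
 g(c) = C1 - 8*cos(9*c/2)/9


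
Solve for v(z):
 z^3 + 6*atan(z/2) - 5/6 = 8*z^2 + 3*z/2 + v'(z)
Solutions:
 v(z) = C1 + z^4/4 - 8*z^3/3 - 3*z^2/4 + 6*z*atan(z/2) - 5*z/6 - 6*log(z^2 + 4)


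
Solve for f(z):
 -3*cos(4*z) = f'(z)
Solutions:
 f(z) = C1 - 3*sin(4*z)/4


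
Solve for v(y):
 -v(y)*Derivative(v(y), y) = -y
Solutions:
 v(y) = -sqrt(C1 + y^2)
 v(y) = sqrt(C1 + y^2)


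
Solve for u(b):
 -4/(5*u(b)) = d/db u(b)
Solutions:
 u(b) = -sqrt(C1 - 40*b)/5
 u(b) = sqrt(C1 - 40*b)/5


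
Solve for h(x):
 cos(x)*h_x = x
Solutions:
 h(x) = C1 + Integral(x/cos(x), x)


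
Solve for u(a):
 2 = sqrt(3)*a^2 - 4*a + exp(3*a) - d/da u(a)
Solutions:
 u(a) = C1 + sqrt(3)*a^3/3 - 2*a^2 - 2*a + exp(3*a)/3


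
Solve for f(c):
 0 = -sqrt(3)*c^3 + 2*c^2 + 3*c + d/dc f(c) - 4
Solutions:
 f(c) = C1 + sqrt(3)*c^4/4 - 2*c^3/3 - 3*c^2/2 + 4*c


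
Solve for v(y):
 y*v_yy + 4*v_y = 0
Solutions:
 v(y) = C1 + C2/y^3


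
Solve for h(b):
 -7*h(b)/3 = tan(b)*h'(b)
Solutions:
 h(b) = C1/sin(b)^(7/3)


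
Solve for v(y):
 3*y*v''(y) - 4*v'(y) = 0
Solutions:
 v(y) = C1 + C2*y^(7/3)


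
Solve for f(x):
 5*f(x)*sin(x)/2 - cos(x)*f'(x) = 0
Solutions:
 f(x) = C1/cos(x)^(5/2)


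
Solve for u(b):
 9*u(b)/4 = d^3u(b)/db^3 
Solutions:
 u(b) = C3*exp(2^(1/3)*3^(2/3)*b/2) + (C1*sin(3*2^(1/3)*3^(1/6)*b/4) + C2*cos(3*2^(1/3)*3^(1/6)*b/4))*exp(-2^(1/3)*3^(2/3)*b/4)


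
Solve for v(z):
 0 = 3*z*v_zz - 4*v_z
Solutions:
 v(z) = C1 + C2*z^(7/3)


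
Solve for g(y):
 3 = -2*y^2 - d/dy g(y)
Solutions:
 g(y) = C1 - 2*y^3/3 - 3*y


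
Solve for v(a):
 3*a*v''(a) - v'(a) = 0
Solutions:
 v(a) = C1 + C2*a^(4/3)


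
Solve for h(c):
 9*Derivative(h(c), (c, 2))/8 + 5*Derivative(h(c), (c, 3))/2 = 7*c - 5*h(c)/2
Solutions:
 h(c) = C1*exp(c*(-6 + 9/(40*sqrt(10135) + 4027)^(1/3) + (40*sqrt(10135) + 4027)^(1/3))/40)*sin(sqrt(3)*c*(-(40*sqrt(10135) + 4027)^(1/3) + 9/(40*sqrt(10135) + 4027)^(1/3))/40) + C2*exp(c*(-6 + 9/(40*sqrt(10135) + 4027)^(1/3) + (40*sqrt(10135) + 4027)^(1/3))/40)*cos(sqrt(3)*c*(-(40*sqrt(10135) + 4027)^(1/3) + 9/(40*sqrt(10135) + 4027)^(1/3))/40) + C3*exp(-c*(9/(40*sqrt(10135) + 4027)^(1/3) + 3 + (40*sqrt(10135) + 4027)^(1/3))/20) + 14*c/5


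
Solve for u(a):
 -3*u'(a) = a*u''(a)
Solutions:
 u(a) = C1 + C2/a^2


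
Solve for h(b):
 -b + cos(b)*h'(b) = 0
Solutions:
 h(b) = C1 + Integral(b/cos(b), b)


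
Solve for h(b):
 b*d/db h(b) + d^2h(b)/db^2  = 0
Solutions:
 h(b) = C1 + C2*erf(sqrt(2)*b/2)


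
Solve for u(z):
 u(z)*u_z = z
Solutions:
 u(z) = -sqrt(C1 + z^2)
 u(z) = sqrt(C1 + z^2)


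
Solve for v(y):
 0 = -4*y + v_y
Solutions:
 v(y) = C1 + 2*y^2


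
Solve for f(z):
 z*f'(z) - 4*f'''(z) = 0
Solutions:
 f(z) = C1 + Integral(C2*airyai(2^(1/3)*z/2) + C3*airybi(2^(1/3)*z/2), z)


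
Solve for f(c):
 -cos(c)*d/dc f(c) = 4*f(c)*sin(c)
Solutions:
 f(c) = C1*cos(c)^4


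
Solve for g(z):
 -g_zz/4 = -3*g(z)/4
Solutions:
 g(z) = C1*exp(-sqrt(3)*z) + C2*exp(sqrt(3)*z)


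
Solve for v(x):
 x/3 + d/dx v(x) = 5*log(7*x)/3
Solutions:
 v(x) = C1 - x^2/6 + 5*x*log(x)/3 - 5*x/3 + 5*x*log(7)/3


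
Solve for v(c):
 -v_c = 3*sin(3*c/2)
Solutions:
 v(c) = C1 + 2*cos(3*c/2)


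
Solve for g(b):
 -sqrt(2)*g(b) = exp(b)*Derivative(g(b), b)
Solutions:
 g(b) = C1*exp(sqrt(2)*exp(-b))


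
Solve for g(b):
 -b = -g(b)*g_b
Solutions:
 g(b) = -sqrt(C1 + b^2)
 g(b) = sqrt(C1 + b^2)


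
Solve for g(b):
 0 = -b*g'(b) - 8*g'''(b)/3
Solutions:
 g(b) = C1 + Integral(C2*airyai(-3^(1/3)*b/2) + C3*airybi(-3^(1/3)*b/2), b)


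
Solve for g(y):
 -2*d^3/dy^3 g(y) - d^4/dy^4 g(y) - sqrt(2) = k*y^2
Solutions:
 g(y) = C1 + C2*y + C3*y^2 + C4*exp(-2*y) - k*y^5/120 + k*y^4/48 + y^3*(-k - 2*sqrt(2))/24


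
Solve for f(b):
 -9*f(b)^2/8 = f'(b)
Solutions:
 f(b) = 8/(C1 + 9*b)


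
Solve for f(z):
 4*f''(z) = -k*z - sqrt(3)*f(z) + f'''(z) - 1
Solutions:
 f(z) = C1*exp(z*(-2^(2/3)*(27*sqrt(3) + sqrt(-16384 + (27*sqrt(3) + 128)^2) + 128)^(1/3) - 32*2^(1/3)/(27*sqrt(3) + sqrt(-16384 + (27*sqrt(3) + 128)^2) + 128)^(1/3) + 16)/12)*sin(2^(1/3)*sqrt(3)*z*(-2^(1/3)*(27*sqrt(3) + sqrt(-16384 + 729*(-128/27 - sqrt(3))^2) + 128)^(1/3) + 32/(27*sqrt(3) + sqrt(-16384 + 729*(-128/27 - sqrt(3))^2) + 128)^(1/3))/12) + C2*exp(z*(-2^(2/3)*(27*sqrt(3) + sqrt(-16384 + (27*sqrt(3) + 128)^2) + 128)^(1/3) - 32*2^(1/3)/(27*sqrt(3) + sqrt(-16384 + (27*sqrt(3) + 128)^2) + 128)^(1/3) + 16)/12)*cos(2^(1/3)*sqrt(3)*z*(-2^(1/3)*(27*sqrt(3) + sqrt(-16384 + 729*(-128/27 - sqrt(3))^2) + 128)^(1/3) + 32/(27*sqrt(3) + sqrt(-16384 + 729*(-128/27 - sqrt(3))^2) + 128)^(1/3))/12) + C3*exp(z*(32*2^(1/3)/(27*sqrt(3) + sqrt(-16384 + (27*sqrt(3) + 128)^2) + 128)^(1/3) + 8 + 2^(2/3)*(27*sqrt(3) + sqrt(-16384 + (27*sqrt(3) + 128)^2) + 128)^(1/3))/6) - sqrt(3)*k*z/3 - sqrt(3)/3


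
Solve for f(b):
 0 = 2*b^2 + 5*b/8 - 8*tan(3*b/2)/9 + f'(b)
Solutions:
 f(b) = C1 - 2*b^3/3 - 5*b^2/16 - 16*log(cos(3*b/2))/27


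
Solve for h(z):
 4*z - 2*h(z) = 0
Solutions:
 h(z) = 2*z


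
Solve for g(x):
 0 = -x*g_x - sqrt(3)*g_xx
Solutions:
 g(x) = C1 + C2*erf(sqrt(2)*3^(3/4)*x/6)


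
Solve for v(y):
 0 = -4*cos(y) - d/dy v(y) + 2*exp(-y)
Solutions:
 v(y) = C1 - 4*sin(y) - 2*exp(-y)


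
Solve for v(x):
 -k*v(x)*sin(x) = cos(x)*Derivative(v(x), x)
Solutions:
 v(x) = C1*exp(k*log(cos(x)))


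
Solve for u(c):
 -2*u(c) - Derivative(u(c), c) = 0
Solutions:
 u(c) = C1*exp(-2*c)


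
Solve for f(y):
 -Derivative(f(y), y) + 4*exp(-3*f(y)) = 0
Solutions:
 f(y) = log(C1 + 12*y)/3
 f(y) = log((-3^(1/3) - 3^(5/6)*I)*(C1 + 4*y)^(1/3)/2)
 f(y) = log((-3^(1/3) + 3^(5/6)*I)*(C1 + 4*y)^(1/3)/2)


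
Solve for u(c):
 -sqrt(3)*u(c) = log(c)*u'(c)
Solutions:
 u(c) = C1*exp(-sqrt(3)*li(c))


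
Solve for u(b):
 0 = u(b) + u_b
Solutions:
 u(b) = C1*exp(-b)


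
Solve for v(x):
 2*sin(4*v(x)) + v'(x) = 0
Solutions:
 v(x) = -acos((-C1 - exp(16*x))/(C1 - exp(16*x)))/4 + pi/2
 v(x) = acos((-C1 - exp(16*x))/(C1 - exp(16*x)))/4


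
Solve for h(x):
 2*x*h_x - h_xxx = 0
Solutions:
 h(x) = C1 + Integral(C2*airyai(2^(1/3)*x) + C3*airybi(2^(1/3)*x), x)


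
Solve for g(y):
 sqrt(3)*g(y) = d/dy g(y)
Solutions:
 g(y) = C1*exp(sqrt(3)*y)


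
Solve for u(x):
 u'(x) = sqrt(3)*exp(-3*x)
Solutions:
 u(x) = C1 - sqrt(3)*exp(-3*x)/3


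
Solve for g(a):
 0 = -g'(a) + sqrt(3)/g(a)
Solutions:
 g(a) = -sqrt(C1 + 2*sqrt(3)*a)
 g(a) = sqrt(C1 + 2*sqrt(3)*a)


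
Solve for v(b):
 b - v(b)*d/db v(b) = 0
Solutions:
 v(b) = -sqrt(C1 + b^2)
 v(b) = sqrt(C1 + b^2)


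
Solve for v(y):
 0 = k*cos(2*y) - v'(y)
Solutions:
 v(y) = C1 + k*sin(2*y)/2


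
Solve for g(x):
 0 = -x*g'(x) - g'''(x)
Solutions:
 g(x) = C1 + Integral(C2*airyai(-x) + C3*airybi(-x), x)


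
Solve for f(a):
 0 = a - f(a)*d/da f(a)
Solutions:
 f(a) = -sqrt(C1 + a^2)
 f(a) = sqrt(C1 + a^2)


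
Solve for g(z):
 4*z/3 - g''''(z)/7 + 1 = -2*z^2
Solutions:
 g(z) = C1 + C2*z + C3*z^2 + C4*z^3 + 7*z^6/180 + 7*z^5/90 + 7*z^4/24


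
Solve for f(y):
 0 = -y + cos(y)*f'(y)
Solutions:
 f(y) = C1 + Integral(y/cos(y), y)


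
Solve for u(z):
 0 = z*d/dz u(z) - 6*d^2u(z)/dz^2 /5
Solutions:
 u(z) = C1 + C2*erfi(sqrt(15)*z/6)


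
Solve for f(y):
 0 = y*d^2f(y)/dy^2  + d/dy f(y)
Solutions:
 f(y) = C1 + C2*log(y)


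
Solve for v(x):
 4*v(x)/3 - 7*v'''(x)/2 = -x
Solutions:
 v(x) = C3*exp(2*21^(2/3)*x/21) - 3*x/4 + (C1*sin(3^(1/6)*7^(2/3)*x/7) + C2*cos(3^(1/6)*7^(2/3)*x/7))*exp(-21^(2/3)*x/21)


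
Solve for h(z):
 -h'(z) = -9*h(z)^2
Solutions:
 h(z) = -1/(C1 + 9*z)


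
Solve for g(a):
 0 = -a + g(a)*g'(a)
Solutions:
 g(a) = -sqrt(C1 + a^2)
 g(a) = sqrt(C1 + a^2)


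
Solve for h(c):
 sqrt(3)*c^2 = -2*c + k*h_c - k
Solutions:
 h(c) = C1 + sqrt(3)*c^3/(3*k) + c^2/k + c


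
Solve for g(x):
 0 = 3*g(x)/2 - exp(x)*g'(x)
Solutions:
 g(x) = C1*exp(-3*exp(-x)/2)


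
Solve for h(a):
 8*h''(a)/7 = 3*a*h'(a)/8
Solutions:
 h(a) = C1 + C2*erfi(sqrt(42)*a/16)


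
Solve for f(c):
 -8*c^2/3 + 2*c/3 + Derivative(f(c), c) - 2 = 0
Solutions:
 f(c) = C1 + 8*c^3/9 - c^2/3 + 2*c


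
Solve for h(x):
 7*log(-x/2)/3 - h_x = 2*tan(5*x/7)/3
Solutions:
 h(x) = C1 + 7*x*log(-x)/3 - 7*x/3 - 7*x*log(2)/3 + 14*log(cos(5*x/7))/15


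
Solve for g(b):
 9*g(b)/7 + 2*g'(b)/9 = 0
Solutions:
 g(b) = C1*exp(-81*b/14)


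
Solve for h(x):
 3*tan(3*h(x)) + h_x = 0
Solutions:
 h(x) = -asin(C1*exp(-9*x))/3 + pi/3
 h(x) = asin(C1*exp(-9*x))/3


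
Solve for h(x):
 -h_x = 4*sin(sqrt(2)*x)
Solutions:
 h(x) = C1 + 2*sqrt(2)*cos(sqrt(2)*x)


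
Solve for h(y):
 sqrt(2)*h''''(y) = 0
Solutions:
 h(y) = C1 + C2*y + C3*y^2 + C4*y^3


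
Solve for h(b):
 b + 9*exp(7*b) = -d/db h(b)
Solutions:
 h(b) = C1 - b^2/2 - 9*exp(7*b)/7


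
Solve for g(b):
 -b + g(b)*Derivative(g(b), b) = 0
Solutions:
 g(b) = -sqrt(C1 + b^2)
 g(b) = sqrt(C1 + b^2)


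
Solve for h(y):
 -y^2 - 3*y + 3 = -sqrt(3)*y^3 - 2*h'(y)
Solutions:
 h(y) = C1 - sqrt(3)*y^4/8 + y^3/6 + 3*y^2/4 - 3*y/2


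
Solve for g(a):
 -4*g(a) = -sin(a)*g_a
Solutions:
 g(a) = C1*(cos(a)^2 - 2*cos(a) + 1)/(cos(a)^2 + 2*cos(a) + 1)


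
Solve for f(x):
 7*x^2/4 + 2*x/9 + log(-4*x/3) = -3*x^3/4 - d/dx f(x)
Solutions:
 f(x) = C1 - 3*x^4/16 - 7*x^3/12 - x^2/9 - x*log(-x) + x*(-2*log(2) + 1 + log(3))


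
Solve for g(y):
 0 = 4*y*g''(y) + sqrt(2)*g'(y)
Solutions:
 g(y) = C1 + C2*y^(1 - sqrt(2)/4)


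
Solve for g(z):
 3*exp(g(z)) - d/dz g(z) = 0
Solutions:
 g(z) = log(-1/(C1 + 3*z))


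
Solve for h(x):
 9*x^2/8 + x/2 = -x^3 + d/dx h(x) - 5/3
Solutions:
 h(x) = C1 + x^4/4 + 3*x^3/8 + x^2/4 + 5*x/3


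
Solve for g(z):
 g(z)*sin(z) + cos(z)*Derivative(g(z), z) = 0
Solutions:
 g(z) = C1*cos(z)


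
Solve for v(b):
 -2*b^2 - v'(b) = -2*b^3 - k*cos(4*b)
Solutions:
 v(b) = C1 + b^4/2 - 2*b^3/3 + k*sin(4*b)/4


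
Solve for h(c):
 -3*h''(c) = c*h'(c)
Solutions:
 h(c) = C1 + C2*erf(sqrt(6)*c/6)


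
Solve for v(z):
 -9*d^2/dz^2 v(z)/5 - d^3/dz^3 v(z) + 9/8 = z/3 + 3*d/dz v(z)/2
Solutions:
 v(z) = C1 - z^2/9 + 61*z/60 + (C2*sin(sqrt(69)*z/10) + C3*cos(sqrt(69)*z/10))*exp(-9*z/10)


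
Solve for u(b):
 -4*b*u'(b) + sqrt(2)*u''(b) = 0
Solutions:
 u(b) = C1 + C2*erfi(2^(1/4)*b)


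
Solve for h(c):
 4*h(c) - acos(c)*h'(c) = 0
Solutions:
 h(c) = C1*exp(4*Integral(1/acos(c), c))


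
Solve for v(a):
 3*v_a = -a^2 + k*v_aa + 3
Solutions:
 v(a) = C1 + C2*exp(3*a/k) - a^3/9 - a^2*k/9 - 2*a*k^2/27 + a


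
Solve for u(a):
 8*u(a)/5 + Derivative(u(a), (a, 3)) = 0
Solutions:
 u(a) = C3*exp(-2*5^(2/3)*a/5) + (C1*sin(sqrt(3)*5^(2/3)*a/5) + C2*cos(sqrt(3)*5^(2/3)*a/5))*exp(5^(2/3)*a/5)


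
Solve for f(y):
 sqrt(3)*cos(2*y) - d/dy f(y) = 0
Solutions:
 f(y) = C1 + sqrt(3)*sin(2*y)/2


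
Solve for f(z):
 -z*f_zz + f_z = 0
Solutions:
 f(z) = C1 + C2*z^2


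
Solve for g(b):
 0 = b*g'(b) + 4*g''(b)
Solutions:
 g(b) = C1 + C2*erf(sqrt(2)*b/4)


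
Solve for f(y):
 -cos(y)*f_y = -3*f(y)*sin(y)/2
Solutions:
 f(y) = C1/cos(y)^(3/2)


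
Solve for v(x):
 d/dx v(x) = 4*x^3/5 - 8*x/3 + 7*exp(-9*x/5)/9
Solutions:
 v(x) = C1 + x^4/5 - 4*x^2/3 - 35*exp(-9*x/5)/81


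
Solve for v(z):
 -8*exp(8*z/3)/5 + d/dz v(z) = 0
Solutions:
 v(z) = C1 + 3*exp(8*z/3)/5


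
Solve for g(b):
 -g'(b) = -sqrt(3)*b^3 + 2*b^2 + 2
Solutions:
 g(b) = C1 + sqrt(3)*b^4/4 - 2*b^3/3 - 2*b


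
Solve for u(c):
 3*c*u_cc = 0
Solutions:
 u(c) = C1 + C2*c


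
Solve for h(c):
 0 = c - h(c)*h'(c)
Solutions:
 h(c) = -sqrt(C1 + c^2)
 h(c) = sqrt(C1 + c^2)


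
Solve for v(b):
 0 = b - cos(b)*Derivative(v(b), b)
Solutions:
 v(b) = C1 + Integral(b/cos(b), b)


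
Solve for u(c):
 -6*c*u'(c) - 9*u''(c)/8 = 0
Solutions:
 u(c) = C1 + C2*erf(2*sqrt(6)*c/3)


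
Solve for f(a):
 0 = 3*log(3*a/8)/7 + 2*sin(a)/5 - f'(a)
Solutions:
 f(a) = C1 + 3*a*log(a)/7 - 9*a*log(2)/7 - 3*a/7 + 3*a*log(3)/7 - 2*cos(a)/5


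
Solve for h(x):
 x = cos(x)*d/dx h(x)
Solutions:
 h(x) = C1 + Integral(x/cos(x), x)


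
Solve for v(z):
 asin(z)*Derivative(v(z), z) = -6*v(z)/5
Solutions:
 v(z) = C1*exp(-6*Integral(1/asin(z), z)/5)


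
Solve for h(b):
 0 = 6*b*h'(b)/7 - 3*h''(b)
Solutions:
 h(b) = C1 + C2*erfi(sqrt(7)*b/7)


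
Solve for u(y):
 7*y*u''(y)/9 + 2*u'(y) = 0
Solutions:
 u(y) = C1 + C2/y^(11/7)


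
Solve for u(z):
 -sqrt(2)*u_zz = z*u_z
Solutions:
 u(z) = C1 + C2*erf(2^(1/4)*z/2)


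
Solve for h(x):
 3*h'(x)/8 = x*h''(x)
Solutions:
 h(x) = C1 + C2*x^(11/8)


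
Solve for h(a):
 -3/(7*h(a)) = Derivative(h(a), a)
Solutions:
 h(a) = -sqrt(C1 - 42*a)/7
 h(a) = sqrt(C1 - 42*a)/7


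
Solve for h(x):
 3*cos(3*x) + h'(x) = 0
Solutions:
 h(x) = C1 - sin(3*x)


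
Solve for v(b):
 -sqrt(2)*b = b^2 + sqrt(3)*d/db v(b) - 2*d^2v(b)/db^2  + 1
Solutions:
 v(b) = C1 + C2*exp(sqrt(3)*b/2) - sqrt(3)*b^3/9 - 2*b^2/3 - sqrt(6)*b^2/6 - 11*sqrt(3)*b/9 - 2*sqrt(2)*b/3


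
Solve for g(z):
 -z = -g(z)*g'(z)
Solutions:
 g(z) = -sqrt(C1 + z^2)
 g(z) = sqrt(C1 + z^2)


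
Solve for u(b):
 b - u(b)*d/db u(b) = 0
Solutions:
 u(b) = -sqrt(C1 + b^2)
 u(b) = sqrt(C1 + b^2)


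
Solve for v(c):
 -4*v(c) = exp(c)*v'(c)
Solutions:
 v(c) = C1*exp(4*exp(-c))


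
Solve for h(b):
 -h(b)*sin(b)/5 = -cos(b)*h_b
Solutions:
 h(b) = C1/cos(b)^(1/5)


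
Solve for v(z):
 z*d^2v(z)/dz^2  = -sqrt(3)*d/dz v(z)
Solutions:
 v(z) = C1 + C2*z^(1 - sqrt(3))


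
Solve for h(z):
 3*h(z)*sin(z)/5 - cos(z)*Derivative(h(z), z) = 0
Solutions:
 h(z) = C1/cos(z)^(3/5)


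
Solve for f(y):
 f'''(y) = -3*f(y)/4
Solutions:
 f(y) = C3*exp(-6^(1/3)*y/2) + (C1*sin(2^(1/3)*3^(5/6)*y/4) + C2*cos(2^(1/3)*3^(5/6)*y/4))*exp(6^(1/3)*y/4)


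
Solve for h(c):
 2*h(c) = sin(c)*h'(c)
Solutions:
 h(c) = C1*(cos(c) - 1)/(cos(c) + 1)


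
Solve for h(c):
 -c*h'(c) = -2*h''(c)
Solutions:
 h(c) = C1 + C2*erfi(c/2)


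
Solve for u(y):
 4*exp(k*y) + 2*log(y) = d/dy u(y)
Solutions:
 u(y) = C1 + 2*y*log(y) - 2*y + Piecewise((4*exp(k*y)/k, Ne(k, 0)), (4*y, True))


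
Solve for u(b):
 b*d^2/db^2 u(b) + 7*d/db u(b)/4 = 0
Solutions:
 u(b) = C1 + C2/b^(3/4)


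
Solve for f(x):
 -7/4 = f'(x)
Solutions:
 f(x) = C1 - 7*x/4


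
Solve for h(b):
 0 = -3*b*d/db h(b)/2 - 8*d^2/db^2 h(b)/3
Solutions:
 h(b) = C1 + C2*erf(3*sqrt(2)*b/8)


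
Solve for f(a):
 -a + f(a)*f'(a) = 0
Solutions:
 f(a) = -sqrt(C1 + a^2)
 f(a) = sqrt(C1 + a^2)


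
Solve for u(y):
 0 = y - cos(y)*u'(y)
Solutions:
 u(y) = C1 + Integral(y/cos(y), y)


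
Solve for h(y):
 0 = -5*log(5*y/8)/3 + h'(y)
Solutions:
 h(y) = C1 + 5*y*log(y)/3 - 5*y*log(2) - 5*y/3 + 5*y*log(5)/3


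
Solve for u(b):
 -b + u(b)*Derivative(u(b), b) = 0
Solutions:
 u(b) = -sqrt(C1 + b^2)
 u(b) = sqrt(C1 + b^2)


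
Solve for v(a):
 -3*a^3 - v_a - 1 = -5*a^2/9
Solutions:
 v(a) = C1 - 3*a^4/4 + 5*a^3/27 - a


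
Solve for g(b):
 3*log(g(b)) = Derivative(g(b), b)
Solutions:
 li(g(b)) = C1 + 3*b


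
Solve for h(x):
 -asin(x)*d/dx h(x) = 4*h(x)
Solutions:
 h(x) = C1*exp(-4*Integral(1/asin(x), x))


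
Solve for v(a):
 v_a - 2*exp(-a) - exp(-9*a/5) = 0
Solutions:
 v(a) = C1 - 2*exp(-a) - 5*exp(-9*a/5)/9


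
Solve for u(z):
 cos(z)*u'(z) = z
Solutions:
 u(z) = C1 + Integral(z/cos(z), z)


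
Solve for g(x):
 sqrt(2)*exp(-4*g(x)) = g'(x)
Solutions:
 g(x) = log(-I*(C1 + 4*sqrt(2)*x)^(1/4))
 g(x) = log(I*(C1 + 4*sqrt(2)*x)^(1/4))
 g(x) = log(-(C1 + 4*sqrt(2)*x)^(1/4))
 g(x) = log(C1 + 4*sqrt(2)*x)/4


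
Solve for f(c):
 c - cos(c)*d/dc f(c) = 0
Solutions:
 f(c) = C1 + Integral(c/cos(c), c)


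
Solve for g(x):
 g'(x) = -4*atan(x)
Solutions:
 g(x) = C1 - 4*x*atan(x) + 2*log(x^2 + 1)


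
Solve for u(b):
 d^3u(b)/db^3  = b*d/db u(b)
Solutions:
 u(b) = C1 + Integral(C2*airyai(b) + C3*airybi(b), b)


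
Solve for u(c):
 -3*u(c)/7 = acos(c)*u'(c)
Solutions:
 u(c) = C1*exp(-3*Integral(1/acos(c), c)/7)


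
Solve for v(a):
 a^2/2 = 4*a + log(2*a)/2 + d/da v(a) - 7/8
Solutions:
 v(a) = C1 + a^3/6 - 2*a^2 - a*log(a)/2 - a*log(2)/2 + 11*a/8


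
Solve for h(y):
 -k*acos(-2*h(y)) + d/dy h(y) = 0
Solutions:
 Integral(1/acos(-2*_y), (_y, h(y))) = C1 + k*y


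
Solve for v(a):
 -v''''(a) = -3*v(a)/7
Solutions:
 v(a) = C1*exp(-3^(1/4)*7^(3/4)*a/7) + C2*exp(3^(1/4)*7^(3/4)*a/7) + C3*sin(3^(1/4)*7^(3/4)*a/7) + C4*cos(3^(1/4)*7^(3/4)*a/7)


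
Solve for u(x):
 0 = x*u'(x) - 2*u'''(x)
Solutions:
 u(x) = C1 + Integral(C2*airyai(2^(2/3)*x/2) + C3*airybi(2^(2/3)*x/2), x)


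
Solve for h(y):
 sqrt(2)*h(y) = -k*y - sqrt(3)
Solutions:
 h(y) = -sqrt(2)*k*y/2 - sqrt(6)/2


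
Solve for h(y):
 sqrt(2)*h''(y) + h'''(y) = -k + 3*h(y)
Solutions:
 h(y) = C1*exp(-y*(4*2^(1/3)/(-4*sqrt(2) + sqrt(-32 + (81 - 4*sqrt(2))^2) + 81)^(1/3) + 4*sqrt(2) + 2^(2/3)*(-4*sqrt(2) + sqrt(-32 + (81 - 4*sqrt(2))^2) + 81)^(1/3))/12)*sin(2^(1/3)*sqrt(3)*y*(-2^(1/3)*(-4*sqrt(2) + sqrt(-32 + 729*(-3 + 4*sqrt(2)/27)^2) + 81)^(1/3) + 4/(-4*sqrt(2) + sqrt(-32 + 729*(-3 + 4*sqrt(2)/27)^2) + 81)^(1/3))/12) + C2*exp(-y*(4*2^(1/3)/(-4*sqrt(2) + sqrt(-32 + (81 - 4*sqrt(2))^2) + 81)^(1/3) + 4*sqrt(2) + 2^(2/3)*(-4*sqrt(2) + sqrt(-32 + (81 - 4*sqrt(2))^2) + 81)^(1/3))/12)*cos(2^(1/3)*sqrt(3)*y*(-2^(1/3)*(-4*sqrt(2) + sqrt(-32 + 729*(-3 + 4*sqrt(2)/27)^2) + 81)^(1/3) + 4/(-4*sqrt(2) + sqrt(-32 + 729*(-3 + 4*sqrt(2)/27)^2) + 81)^(1/3))/12) + C3*exp(y*(-2*sqrt(2) + 4*2^(1/3)/(-4*sqrt(2) + sqrt(-32 + (81 - 4*sqrt(2))^2) + 81)^(1/3) + 2^(2/3)*(-4*sqrt(2) + sqrt(-32 + (81 - 4*sqrt(2))^2) + 81)^(1/3))/6) + k/3


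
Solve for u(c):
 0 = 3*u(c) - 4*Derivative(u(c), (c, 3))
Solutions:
 u(c) = C3*exp(6^(1/3)*c/2) + (C1*sin(2^(1/3)*3^(5/6)*c/4) + C2*cos(2^(1/3)*3^(5/6)*c/4))*exp(-6^(1/3)*c/4)


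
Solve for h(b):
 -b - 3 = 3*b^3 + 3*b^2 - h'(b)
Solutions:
 h(b) = C1 + 3*b^4/4 + b^3 + b^2/2 + 3*b


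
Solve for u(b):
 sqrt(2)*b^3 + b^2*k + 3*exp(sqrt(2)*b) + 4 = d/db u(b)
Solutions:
 u(b) = C1 + sqrt(2)*b^4/4 + b^3*k/3 + 4*b + 3*sqrt(2)*exp(sqrt(2)*b)/2


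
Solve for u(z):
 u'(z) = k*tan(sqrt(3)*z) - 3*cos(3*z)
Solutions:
 u(z) = C1 - sqrt(3)*k*log(cos(sqrt(3)*z))/3 - sin(3*z)


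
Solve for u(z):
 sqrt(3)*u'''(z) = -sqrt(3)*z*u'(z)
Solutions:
 u(z) = C1 + Integral(C2*airyai(-z) + C3*airybi(-z), z)


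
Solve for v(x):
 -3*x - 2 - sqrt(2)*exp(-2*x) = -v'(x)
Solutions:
 v(x) = C1 + 3*x^2/2 + 2*x - sqrt(2)*exp(-2*x)/2


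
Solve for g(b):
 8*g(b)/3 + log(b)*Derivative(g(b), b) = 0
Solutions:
 g(b) = C1*exp(-8*li(b)/3)


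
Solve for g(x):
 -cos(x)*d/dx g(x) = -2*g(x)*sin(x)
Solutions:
 g(x) = C1/cos(x)^2


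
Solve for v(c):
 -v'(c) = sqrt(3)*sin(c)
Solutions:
 v(c) = C1 + sqrt(3)*cos(c)


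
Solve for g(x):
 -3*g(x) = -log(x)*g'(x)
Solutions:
 g(x) = C1*exp(3*li(x))


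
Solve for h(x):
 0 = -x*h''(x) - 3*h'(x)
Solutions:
 h(x) = C1 + C2/x^2


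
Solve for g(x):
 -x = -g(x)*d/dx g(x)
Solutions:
 g(x) = -sqrt(C1 + x^2)
 g(x) = sqrt(C1 + x^2)


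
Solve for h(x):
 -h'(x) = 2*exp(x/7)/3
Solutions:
 h(x) = C1 - 14*exp(x/7)/3


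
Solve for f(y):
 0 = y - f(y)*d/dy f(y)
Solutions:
 f(y) = -sqrt(C1 + y^2)
 f(y) = sqrt(C1 + y^2)


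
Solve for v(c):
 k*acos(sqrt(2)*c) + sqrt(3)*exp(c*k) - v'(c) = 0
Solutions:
 v(c) = C1 + k*(c*acos(sqrt(2)*c) - sqrt(2)*sqrt(1 - 2*c^2)/2) + sqrt(3)*Piecewise((exp(c*k)/k, Ne(k, 0)), (c, True))


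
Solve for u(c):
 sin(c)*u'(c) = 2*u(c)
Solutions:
 u(c) = C1*(cos(c) - 1)/(cos(c) + 1)


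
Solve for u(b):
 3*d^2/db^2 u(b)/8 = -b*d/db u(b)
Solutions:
 u(b) = C1 + C2*erf(2*sqrt(3)*b/3)


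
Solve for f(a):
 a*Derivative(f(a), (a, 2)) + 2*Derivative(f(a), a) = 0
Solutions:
 f(a) = C1 + C2/a


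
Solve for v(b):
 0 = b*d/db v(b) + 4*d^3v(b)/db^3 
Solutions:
 v(b) = C1 + Integral(C2*airyai(-2^(1/3)*b/2) + C3*airybi(-2^(1/3)*b/2), b)


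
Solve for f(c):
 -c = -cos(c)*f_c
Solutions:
 f(c) = C1 + Integral(c/cos(c), c)


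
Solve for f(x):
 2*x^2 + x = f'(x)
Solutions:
 f(x) = C1 + 2*x^3/3 + x^2/2


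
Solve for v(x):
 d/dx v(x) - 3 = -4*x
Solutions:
 v(x) = C1 - 2*x^2 + 3*x


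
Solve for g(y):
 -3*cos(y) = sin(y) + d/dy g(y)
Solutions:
 g(y) = C1 - 3*sin(y) + cos(y)


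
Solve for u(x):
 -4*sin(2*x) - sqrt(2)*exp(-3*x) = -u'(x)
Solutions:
 u(x) = C1 - 2*cos(2*x) - sqrt(2)*exp(-3*x)/3


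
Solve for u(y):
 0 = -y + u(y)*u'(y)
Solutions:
 u(y) = -sqrt(C1 + y^2)
 u(y) = sqrt(C1 + y^2)


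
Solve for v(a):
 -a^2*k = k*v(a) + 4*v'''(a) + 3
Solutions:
 v(a) = C1*exp(2^(1/3)*a*(-k)^(1/3)/2) + C2*exp(2^(1/3)*a*(-k)^(1/3)*(-1 + sqrt(3)*I)/4) + C3*exp(-2^(1/3)*a*(-k)^(1/3)*(1 + sqrt(3)*I)/4) - a^2 - 3/k


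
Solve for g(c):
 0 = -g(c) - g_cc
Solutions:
 g(c) = C1*sin(c) + C2*cos(c)


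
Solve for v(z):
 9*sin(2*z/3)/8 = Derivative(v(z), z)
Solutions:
 v(z) = C1 - 27*cos(2*z/3)/16


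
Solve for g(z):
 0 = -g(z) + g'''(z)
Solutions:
 g(z) = C3*exp(z) + (C1*sin(sqrt(3)*z/2) + C2*cos(sqrt(3)*z/2))*exp(-z/2)


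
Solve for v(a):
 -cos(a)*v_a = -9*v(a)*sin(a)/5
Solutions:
 v(a) = C1/cos(a)^(9/5)


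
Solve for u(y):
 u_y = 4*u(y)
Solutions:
 u(y) = C1*exp(4*y)


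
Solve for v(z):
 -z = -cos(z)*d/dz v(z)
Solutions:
 v(z) = C1 + Integral(z/cos(z), z)


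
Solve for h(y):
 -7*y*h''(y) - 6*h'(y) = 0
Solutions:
 h(y) = C1 + C2*y^(1/7)


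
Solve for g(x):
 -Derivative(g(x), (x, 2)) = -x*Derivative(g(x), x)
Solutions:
 g(x) = C1 + C2*erfi(sqrt(2)*x/2)


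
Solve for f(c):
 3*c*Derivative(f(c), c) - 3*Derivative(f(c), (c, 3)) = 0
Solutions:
 f(c) = C1 + Integral(C2*airyai(c) + C3*airybi(c), c)


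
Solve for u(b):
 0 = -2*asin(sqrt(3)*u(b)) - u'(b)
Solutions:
 Integral(1/asin(sqrt(3)*_y), (_y, u(b))) = C1 - 2*b


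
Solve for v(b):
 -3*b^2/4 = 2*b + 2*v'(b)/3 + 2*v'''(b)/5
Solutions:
 v(b) = C1 + C2*sin(sqrt(15)*b/3) + C3*cos(sqrt(15)*b/3) - 3*b^3/8 - 3*b^2/2 + 27*b/20


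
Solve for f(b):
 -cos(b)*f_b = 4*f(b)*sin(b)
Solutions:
 f(b) = C1*cos(b)^4


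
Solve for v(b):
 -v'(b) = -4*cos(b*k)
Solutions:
 v(b) = C1 + 4*sin(b*k)/k


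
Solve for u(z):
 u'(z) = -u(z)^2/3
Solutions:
 u(z) = 3/(C1 + z)


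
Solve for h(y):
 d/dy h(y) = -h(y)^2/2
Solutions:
 h(y) = 2/(C1 + y)


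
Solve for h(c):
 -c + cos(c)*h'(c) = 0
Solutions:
 h(c) = C1 + Integral(c/cos(c), c)


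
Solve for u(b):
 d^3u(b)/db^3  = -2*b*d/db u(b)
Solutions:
 u(b) = C1 + Integral(C2*airyai(-2^(1/3)*b) + C3*airybi(-2^(1/3)*b), b)


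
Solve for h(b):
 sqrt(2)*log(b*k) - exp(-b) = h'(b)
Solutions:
 h(b) = C1 + sqrt(2)*b*log(b*k) - sqrt(2)*b + exp(-b)


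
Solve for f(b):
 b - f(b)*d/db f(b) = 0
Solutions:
 f(b) = -sqrt(C1 + b^2)
 f(b) = sqrt(C1 + b^2)


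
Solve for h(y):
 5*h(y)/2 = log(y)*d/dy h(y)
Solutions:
 h(y) = C1*exp(5*li(y)/2)


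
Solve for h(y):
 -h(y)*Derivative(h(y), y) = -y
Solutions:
 h(y) = -sqrt(C1 + y^2)
 h(y) = sqrt(C1 + y^2)


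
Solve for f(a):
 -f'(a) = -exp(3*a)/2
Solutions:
 f(a) = C1 + exp(3*a)/6


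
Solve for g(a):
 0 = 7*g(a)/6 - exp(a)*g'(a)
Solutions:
 g(a) = C1*exp(-7*exp(-a)/6)


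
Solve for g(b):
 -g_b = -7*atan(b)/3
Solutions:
 g(b) = C1 + 7*b*atan(b)/3 - 7*log(b^2 + 1)/6


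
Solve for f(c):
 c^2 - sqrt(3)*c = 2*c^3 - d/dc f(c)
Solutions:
 f(c) = C1 + c^4/2 - c^3/3 + sqrt(3)*c^2/2


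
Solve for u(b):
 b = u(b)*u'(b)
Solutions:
 u(b) = -sqrt(C1 + b^2)
 u(b) = sqrt(C1 + b^2)


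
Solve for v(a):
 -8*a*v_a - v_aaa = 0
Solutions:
 v(a) = C1 + Integral(C2*airyai(-2*a) + C3*airybi(-2*a), a)


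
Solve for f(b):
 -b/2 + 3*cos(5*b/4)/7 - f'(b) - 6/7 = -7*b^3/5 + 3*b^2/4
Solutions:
 f(b) = C1 + 7*b^4/20 - b^3/4 - b^2/4 - 6*b/7 + 12*sin(5*b/4)/35


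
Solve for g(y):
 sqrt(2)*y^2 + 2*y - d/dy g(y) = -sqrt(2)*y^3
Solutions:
 g(y) = C1 + sqrt(2)*y^4/4 + sqrt(2)*y^3/3 + y^2


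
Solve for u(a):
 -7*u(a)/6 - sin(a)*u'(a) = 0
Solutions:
 u(a) = C1*(cos(a) + 1)^(7/12)/(cos(a) - 1)^(7/12)


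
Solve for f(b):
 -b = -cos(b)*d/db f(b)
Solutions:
 f(b) = C1 + Integral(b/cos(b), b)


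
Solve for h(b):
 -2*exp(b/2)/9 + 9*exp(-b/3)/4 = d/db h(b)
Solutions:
 h(b) = C1 - 4*exp(b/2)/9 - 27*exp(-b/3)/4


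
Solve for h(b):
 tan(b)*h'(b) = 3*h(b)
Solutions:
 h(b) = C1*sin(b)^3


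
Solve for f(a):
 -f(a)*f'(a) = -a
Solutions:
 f(a) = -sqrt(C1 + a^2)
 f(a) = sqrt(C1 + a^2)


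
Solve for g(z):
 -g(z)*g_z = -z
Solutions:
 g(z) = -sqrt(C1 + z^2)
 g(z) = sqrt(C1 + z^2)


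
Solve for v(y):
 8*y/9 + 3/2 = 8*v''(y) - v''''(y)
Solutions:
 v(y) = C1 + C2*y + C3*exp(-2*sqrt(2)*y) + C4*exp(2*sqrt(2)*y) + y^3/54 + 3*y^2/32


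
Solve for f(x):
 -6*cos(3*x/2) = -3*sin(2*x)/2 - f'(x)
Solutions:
 f(x) = C1 + 4*sin(3*x/2) + 3*cos(2*x)/4


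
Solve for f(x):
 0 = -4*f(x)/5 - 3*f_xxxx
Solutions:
 f(x) = (C1*sin(15^(3/4)*x/15) + C2*cos(15^(3/4)*x/15))*exp(-15^(3/4)*x/15) + (C3*sin(15^(3/4)*x/15) + C4*cos(15^(3/4)*x/15))*exp(15^(3/4)*x/15)


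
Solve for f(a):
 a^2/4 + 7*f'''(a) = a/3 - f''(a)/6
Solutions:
 f(a) = C1 + C2*a + C3*exp(-a/42) - a^4/8 + 64*a^3/3 - 2688*a^2


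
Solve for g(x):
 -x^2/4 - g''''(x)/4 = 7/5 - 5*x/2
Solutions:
 g(x) = C1 + C2*x + C3*x^2 + C4*x^3 - x^6/360 + x^5/12 - 7*x^4/30


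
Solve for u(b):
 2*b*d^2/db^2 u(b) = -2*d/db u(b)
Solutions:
 u(b) = C1 + C2*log(b)


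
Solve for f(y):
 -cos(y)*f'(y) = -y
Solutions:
 f(y) = C1 + Integral(y/cos(y), y)


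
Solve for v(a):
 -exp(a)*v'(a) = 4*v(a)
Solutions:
 v(a) = C1*exp(4*exp(-a))


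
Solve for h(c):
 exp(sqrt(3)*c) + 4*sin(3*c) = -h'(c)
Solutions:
 h(c) = C1 - sqrt(3)*exp(sqrt(3)*c)/3 + 4*cos(3*c)/3


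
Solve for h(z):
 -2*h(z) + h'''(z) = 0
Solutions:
 h(z) = C3*exp(2^(1/3)*z) + (C1*sin(2^(1/3)*sqrt(3)*z/2) + C2*cos(2^(1/3)*sqrt(3)*z/2))*exp(-2^(1/3)*z/2)


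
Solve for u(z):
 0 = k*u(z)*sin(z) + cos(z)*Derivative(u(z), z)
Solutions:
 u(z) = C1*exp(k*log(cos(z)))


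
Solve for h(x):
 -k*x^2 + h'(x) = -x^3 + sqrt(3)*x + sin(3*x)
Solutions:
 h(x) = C1 + k*x^3/3 - x^4/4 + sqrt(3)*x^2/2 - cos(3*x)/3


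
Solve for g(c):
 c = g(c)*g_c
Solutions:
 g(c) = -sqrt(C1 + c^2)
 g(c) = sqrt(C1 + c^2)


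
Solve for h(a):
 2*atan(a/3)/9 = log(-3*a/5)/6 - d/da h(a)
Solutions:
 h(a) = C1 + a*log(-a)/6 - 2*a*atan(a/3)/9 - a*log(5)/6 - a/6 + a*log(3)/6 + log(a^2 + 9)/3


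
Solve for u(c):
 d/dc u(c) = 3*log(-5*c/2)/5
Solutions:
 u(c) = C1 + 3*c*log(-c)/5 + 3*c*(-1 - log(2) + log(5))/5


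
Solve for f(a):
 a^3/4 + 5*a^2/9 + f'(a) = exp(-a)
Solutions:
 f(a) = C1 - a^4/16 - 5*a^3/27 - exp(-a)


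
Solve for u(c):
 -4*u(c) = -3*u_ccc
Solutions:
 u(c) = C3*exp(6^(2/3)*c/3) + (C1*sin(2^(2/3)*3^(1/6)*c/2) + C2*cos(2^(2/3)*3^(1/6)*c/2))*exp(-6^(2/3)*c/6)


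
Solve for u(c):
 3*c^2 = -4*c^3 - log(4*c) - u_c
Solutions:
 u(c) = C1 - c^4 - c^3 - c*log(c) - c*log(4) + c


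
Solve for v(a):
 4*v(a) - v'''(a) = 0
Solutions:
 v(a) = C3*exp(2^(2/3)*a) + (C1*sin(2^(2/3)*sqrt(3)*a/2) + C2*cos(2^(2/3)*sqrt(3)*a/2))*exp(-2^(2/3)*a/2)


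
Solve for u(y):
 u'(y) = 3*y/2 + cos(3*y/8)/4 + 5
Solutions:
 u(y) = C1 + 3*y^2/4 + 5*y + 2*sin(3*y/8)/3


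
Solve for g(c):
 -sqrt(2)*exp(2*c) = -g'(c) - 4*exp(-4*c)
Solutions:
 g(c) = C1 + sqrt(2)*exp(2*c)/2 + exp(-4*c)


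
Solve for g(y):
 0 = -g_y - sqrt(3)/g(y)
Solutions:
 g(y) = -sqrt(C1 - 2*sqrt(3)*y)
 g(y) = sqrt(C1 - 2*sqrt(3)*y)


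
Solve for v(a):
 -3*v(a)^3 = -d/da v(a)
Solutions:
 v(a) = -sqrt(2)*sqrt(-1/(C1 + 3*a))/2
 v(a) = sqrt(2)*sqrt(-1/(C1 + 3*a))/2


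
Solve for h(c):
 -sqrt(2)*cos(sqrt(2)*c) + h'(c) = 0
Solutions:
 h(c) = C1 + sin(sqrt(2)*c)


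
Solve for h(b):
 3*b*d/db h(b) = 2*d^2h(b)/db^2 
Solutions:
 h(b) = C1 + C2*erfi(sqrt(3)*b/2)


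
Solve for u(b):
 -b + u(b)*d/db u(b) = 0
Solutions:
 u(b) = -sqrt(C1 + b^2)
 u(b) = sqrt(C1 + b^2)


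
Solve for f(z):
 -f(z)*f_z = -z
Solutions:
 f(z) = -sqrt(C1 + z^2)
 f(z) = sqrt(C1 + z^2)


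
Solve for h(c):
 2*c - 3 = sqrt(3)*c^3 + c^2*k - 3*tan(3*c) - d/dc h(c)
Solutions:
 h(c) = C1 + sqrt(3)*c^4/4 + c^3*k/3 - c^2 + 3*c + log(cos(3*c))


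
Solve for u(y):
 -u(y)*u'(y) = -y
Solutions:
 u(y) = -sqrt(C1 + y^2)
 u(y) = sqrt(C1 + y^2)


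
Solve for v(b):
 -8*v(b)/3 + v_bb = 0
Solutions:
 v(b) = C1*exp(-2*sqrt(6)*b/3) + C2*exp(2*sqrt(6)*b/3)


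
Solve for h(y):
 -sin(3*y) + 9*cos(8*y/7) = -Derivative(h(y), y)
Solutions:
 h(y) = C1 - 63*sin(8*y/7)/8 - cos(3*y)/3


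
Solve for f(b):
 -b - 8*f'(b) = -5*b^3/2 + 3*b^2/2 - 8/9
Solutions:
 f(b) = C1 + 5*b^4/64 - b^3/16 - b^2/16 + b/9


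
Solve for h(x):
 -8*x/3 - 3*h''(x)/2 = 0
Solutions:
 h(x) = C1 + C2*x - 8*x^3/27


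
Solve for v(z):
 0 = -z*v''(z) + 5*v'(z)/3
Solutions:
 v(z) = C1 + C2*z^(8/3)


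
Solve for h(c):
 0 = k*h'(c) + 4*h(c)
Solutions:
 h(c) = C1*exp(-4*c/k)
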